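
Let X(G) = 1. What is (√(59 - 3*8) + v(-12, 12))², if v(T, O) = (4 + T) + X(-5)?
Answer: (7 - √35)² ≈ 1.1749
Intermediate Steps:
v(T, O) = 5 + T (v(T, O) = (4 + T) + 1 = 5 + T)
(√(59 - 3*8) + v(-12, 12))² = (√(59 - 3*8) + (5 - 12))² = (√(59 - 24) - 7)² = (√35 - 7)² = (-7 + √35)²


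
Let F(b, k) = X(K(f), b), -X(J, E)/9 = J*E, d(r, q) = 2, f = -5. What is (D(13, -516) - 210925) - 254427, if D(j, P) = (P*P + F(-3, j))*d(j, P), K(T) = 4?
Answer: 67376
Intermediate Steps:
X(J, E) = -9*E*J (X(J, E) = -9*J*E = -9*E*J)
F(b, k) = -36*b (F(b, k) = -9*b*4 = -36*b)
D(j, P) = 216 + 2*P**2 (D(j, P) = (P*P - 36*(-3))*2 = (P**2 + 108)*2 = (108 + P**2)*2 = 216 + 2*P**2)
(D(13, -516) - 210925) - 254427 = ((216 + 2*(-516)**2) - 210925) - 254427 = ((216 + 2*266256) - 210925) - 254427 = ((216 + 532512) - 210925) - 254427 = (532728 - 210925) - 254427 = 321803 - 254427 = 67376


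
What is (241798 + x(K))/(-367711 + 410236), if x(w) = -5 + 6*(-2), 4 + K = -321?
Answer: 241781/42525 ≈ 5.6856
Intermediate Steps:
K = -325 (K = -4 - 321 = -325)
x(w) = -17 (x(w) = -5 - 12 = -17)
(241798 + x(K))/(-367711 + 410236) = (241798 - 17)/(-367711 + 410236) = 241781/42525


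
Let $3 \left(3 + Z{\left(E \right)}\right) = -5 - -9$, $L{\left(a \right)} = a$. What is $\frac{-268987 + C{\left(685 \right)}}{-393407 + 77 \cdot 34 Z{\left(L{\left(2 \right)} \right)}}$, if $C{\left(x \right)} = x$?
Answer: $\frac{804906}{1193311} \approx 0.67451$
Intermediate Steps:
$Z{\left(E \right)} = - \frac{5}{3}$ ($Z{\left(E \right)} = -3 + \frac{-5 - -9}{3} = -3 + \frac{-5 + 9}{3} = -3 + \frac{1}{3} \cdot 4 = -3 + \frac{4}{3} = - \frac{5}{3}$)
$\frac{-268987 + C{\left(685 \right)}}{-393407 + 77 \cdot 34 Z{\left(L{\left(2 \right)} \right)}} = \frac{-268987 + 685}{-393407 + 77 \cdot 34 \left(- \frac{5}{3}\right)} = - \frac{268302}{-393407 + 2618 \left(- \frac{5}{3}\right)} = - \frac{268302}{-393407 - \frac{13090}{3}} = - \frac{268302}{- \frac{1193311}{3}} = \left(-268302\right) \left(- \frac{3}{1193311}\right) = \frac{804906}{1193311}$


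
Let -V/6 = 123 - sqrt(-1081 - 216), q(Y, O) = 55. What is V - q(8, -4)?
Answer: -793 + 6*I*sqrt(1297) ≈ -793.0 + 216.08*I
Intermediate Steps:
V = -738 + 6*I*sqrt(1297) (V = -6*(123 - sqrt(-1081 - 216)) = -6*(123 - sqrt(-1297)) = -6*(123 - I*sqrt(1297)) = -738 + 6*I*sqrt(1297) ≈ -738.0 + 216.08*I)
V - q(8, -4) = (-738 + 6*I*sqrt(1297)) - 1*55 = (-738 + 6*I*sqrt(1297)) - 55 = -793 + 6*I*sqrt(1297)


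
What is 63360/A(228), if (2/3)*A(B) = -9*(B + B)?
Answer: -1760/171 ≈ -10.292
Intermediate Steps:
A(B) = -27*B (A(B) = 3*(-9*(B + B))/2 = 3*(-18*B)/2 = -27*B)
63360/A(228) = 63360/((-27*228)) = 63360/(-6156) = 63360*(-1/6156) = -1760/171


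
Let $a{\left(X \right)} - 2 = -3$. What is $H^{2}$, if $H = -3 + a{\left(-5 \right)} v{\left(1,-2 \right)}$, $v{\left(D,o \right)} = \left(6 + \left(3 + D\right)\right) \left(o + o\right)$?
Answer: $1369$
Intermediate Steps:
$a{\left(X \right)} = -1$ ($a{\left(X \right)} = 2 - 3 = -1$)
$v{\left(D,o \right)} = 2 o \left(9 + D\right)$ ($v{\left(D,o \right)} = \left(9 + D\right) 2 o = 2 o \left(9 + D\right)$)
$H = 37$ ($H = -3 - 2 \left(-2\right) \left(9 + 1\right) = -3 - 2 \left(-2\right) 10 = -3 - -40 = -3 + 40 = 37$)
$H^{2} = 37^{2} = 1369$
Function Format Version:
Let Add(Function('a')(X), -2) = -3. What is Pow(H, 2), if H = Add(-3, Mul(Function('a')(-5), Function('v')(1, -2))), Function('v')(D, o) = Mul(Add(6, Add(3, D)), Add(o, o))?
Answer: 1369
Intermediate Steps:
Function('a')(X) = -1 (Function('a')(X) = Add(2, -3) = -1)
Function('v')(D, o) = Mul(2, o, Add(9, D)) (Function('v')(D, o) = Mul(Add(9, D), Mul(2, o)) = Mul(2, o, Add(9, D)))
H = 37 (H = Add(-3, Mul(-1, Mul(2, -2, Add(9, 1)))) = Add(-3, Mul(-1, Mul(2, -2, 10))) = Add(-3, Mul(-1, -40)) = Add(-3, 40) = 37)
Pow(H, 2) = Pow(37, 2) = 1369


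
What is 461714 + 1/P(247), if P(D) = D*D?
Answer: 28168709427/61009 ≈ 4.6171e+5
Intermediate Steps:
P(D) = D**2
461714 + 1/P(247) = 461714 + 1/(247**2) = 461714 + 1/61009 = 28168709427/61009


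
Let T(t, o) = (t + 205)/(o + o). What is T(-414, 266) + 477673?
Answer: 13374833/28 ≈ 4.7767e+5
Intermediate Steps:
T(t, o) = (205 + t)/(2*o) (T(t, o) = (205 + t)/((2*o)) = (205 + t)*(1/(2*o)) = (205 + t)/(2*o))
T(-414, 266) + 477673 = (1/2)*(205 - 414)/266 + 477673 = (1/2)*(1/266)*(-209) + 477673 = -11/28 + 477673 = 13374833/28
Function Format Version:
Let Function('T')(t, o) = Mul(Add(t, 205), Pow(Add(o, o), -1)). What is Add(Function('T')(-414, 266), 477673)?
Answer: Rational(13374833, 28) ≈ 4.7767e+5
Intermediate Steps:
Function('T')(t, o) = Mul(Rational(1, 2), Pow(o, -1), Add(205, t)) (Function('T')(t, o) = Mul(Add(205, t), Pow(Mul(2, o), -1)) = Mul(Add(205, t), Mul(Rational(1, 2), Pow(o, -1))) = Mul(Rational(1, 2), Pow(o, -1), Add(205, t)))
Add(Function('T')(-414, 266), 477673) = Add(Mul(Rational(1, 2), Pow(266, -1), Add(205, -414)), 477673) = Add(Mul(Rational(1, 2), Rational(1, 266), -209), 477673) = Add(Rational(-11, 28), 477673) = Rational(13374833, 28)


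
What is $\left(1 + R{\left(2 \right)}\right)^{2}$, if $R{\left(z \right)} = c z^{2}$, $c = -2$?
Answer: $49$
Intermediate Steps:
$R{\left(z \right)} = - 2 z^{2}$
$\left(1 + R{\left(2 \right)}\right)^{2} = \left(1 - 2 \cdot 2^{2}\right)^{2} = \left(1 - 8\right)^{2} = \left(-7\right)^{2} = 49$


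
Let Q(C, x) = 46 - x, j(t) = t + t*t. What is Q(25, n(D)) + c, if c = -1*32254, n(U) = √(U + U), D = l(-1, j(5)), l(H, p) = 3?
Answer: -32208 - √6 ≈ -32210.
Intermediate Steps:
j(t) = t + t²
D = 3
n(U) = √2*√U (n(U) = √(2*U) = √2*√U)
c = -32254
Q(25, n(D)) + c = (46 - √2*√3) - 32254 = (46 - √6) - 32254 = -32208 - √6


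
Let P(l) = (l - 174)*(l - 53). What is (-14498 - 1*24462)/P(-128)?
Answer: -19480/27331 ≈ -0.71274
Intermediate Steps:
P(l) = (-174 + l)*(-53 + l)
(-14498 - 1*24462)/P(-128) = (-14498 - 1*24462)/(9222 + (-128)**2 - 227*(-128)) = (-14498 - 24462)/(9222 + 16384 + 29056) = -38960/54662 = -38960*1/54662 = -19480/27331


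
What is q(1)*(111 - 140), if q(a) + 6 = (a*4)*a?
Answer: 58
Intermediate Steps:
q(a) = -6 + 4*a² (q(a) = -6 + (a*4)*a = -6 + (4*a)*a = -6 + 4*a²)
q(1)*(111 - 140) = (-6 + 4*1²)*(111 - 140) = (-6 + 4*1)*(-29) = (-6 + 4)*(-29) = -2*(-29) = 58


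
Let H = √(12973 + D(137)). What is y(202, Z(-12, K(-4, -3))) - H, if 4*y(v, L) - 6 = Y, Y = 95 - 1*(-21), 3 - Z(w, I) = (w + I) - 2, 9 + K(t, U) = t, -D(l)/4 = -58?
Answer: 61/2 - √13205 ≈ -84.413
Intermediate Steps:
D(l) = 232 (D(l) = -4*(-58) = 232)
K(t, U) = -9 + t
Z(w, I) = 5 - I - w (Z(w, I) = 3 - ((w + I) - 2) = 3 - ((I + w) - 2) = 3 - (-2 + I + w) = 3 + (2 - I - w) = 5 - I - w)
H = √13205 (H = √(12973 + 232) = √13205 ≈ 114.91)
Y = 116 (Y = 95 + 21 = 116)
y(v, L) = 61/2 (y(v, L) = 3/2 + (¼)*116 = 3/2 + 29 = 61/2)
y(202, Z(-12, K(-4, -3))) - H = 61/2 - √13205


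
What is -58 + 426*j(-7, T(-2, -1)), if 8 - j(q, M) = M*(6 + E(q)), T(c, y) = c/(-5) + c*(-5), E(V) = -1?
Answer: -18802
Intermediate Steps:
T(c, y) = -26*c/5 (T(c, y) = c*(-⅕) - 5*c = -c/5 - 5*c = -26*c/5)
j(q, M) = 8 - 5*M (j(q, M) = 8 - M*(6 - 1) = 8 - M*5 = 8 - 5*M)
-58 + 426*j(-7, T(-2, -1)) = -58 + 426*(8 - (-26)*(-2)) = -58 + 426*(8 - 5*52/5) = -58 + 426*(8 - 52) = -58 + 426*(-44) = -58 - 18744 = -18802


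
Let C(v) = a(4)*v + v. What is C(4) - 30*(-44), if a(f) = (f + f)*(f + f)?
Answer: 1580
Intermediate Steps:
a(f) = 4*f² (a(f) = (2*f)*(2*f) = 4*f²)
C(v) = 65*v (C(v) = (4*4²)*v + v = (4*16)*v + v = 64*v + v = 65*v)
C(4) - 30*(-44) = 65*4 - 30*(-44) = 260 + 1320 = 1580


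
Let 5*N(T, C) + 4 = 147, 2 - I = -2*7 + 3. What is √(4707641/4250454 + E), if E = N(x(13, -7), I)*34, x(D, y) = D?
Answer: √439693432588655310/21252270 ≈ 31.201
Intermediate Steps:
I = 13 (I = 2 - (-2*7 + 3) = 2 - (-14 + 3) = 2 - 1*(-11) = 2 + 11 = 13)
N(T, C) = 143/5 (N(T, C) = -⅘ + (⅕)*147 = -⅘ + 147/5 = 143/5)
E = 4862/5 (E = (143/5)*34 = 4862/5 ≈ 972.40)
√(4707641/4250454 + E) = √(4707641/4250454 + 4862/5) = √(20689245553/21252270) = √439693432588655310/21252270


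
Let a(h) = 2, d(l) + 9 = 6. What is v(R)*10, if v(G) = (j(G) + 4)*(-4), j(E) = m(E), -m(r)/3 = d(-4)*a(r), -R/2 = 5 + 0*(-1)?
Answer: -880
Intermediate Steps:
R = -10 (R = -2*(5 + 0*(-1)) = -2*(5 + 0) = -2*5 = -10)
d(l) = -3 (d(l) = -9 + 6 = -3)
m(r) = 18 (m(r) = -(-9)*2 = -3*(-6) = 18)
j(E) = 18
v(G) = -88 (v(G) = (18 + 4)*(-4) = 22*(-4) = -88)
v(R)*10 = -88*10 = -880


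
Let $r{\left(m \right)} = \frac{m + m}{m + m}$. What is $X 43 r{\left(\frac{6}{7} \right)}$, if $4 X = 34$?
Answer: $\frac{731}{2} \approx 365.5$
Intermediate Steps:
$X = \frac{17}{2}$ ($X = \frac{1}{4} \cdot 34 = \frac{17}{2} \approx 8.5$)
$r{\left(m \right)} = 1$ ($r{\left(m \right)} = \frac{2 m}{2 m} = 2 m \frac{1}{2 m} = 1$)
$X 43 r{\left(\frac{6}{7} \right)} = \frac{17}{2} \cdot 43 \cdot 1 = \frac{731}{2} \cdot 1 = \frac{731}{2}$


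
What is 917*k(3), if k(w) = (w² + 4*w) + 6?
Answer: 24759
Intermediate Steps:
k(w) = 6 + w² + 4*w
917*k(3) = 917*(6 + 3² + 4*3) = 917*(6 + 9 + 12) = 917*27 = 24759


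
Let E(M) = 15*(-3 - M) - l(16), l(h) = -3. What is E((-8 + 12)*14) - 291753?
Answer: -292635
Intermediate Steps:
E(M) = -42 - 15*M (E(M) = 15*(-3 - M) - 1*(-3) = (-45 - 15*M) + 3 = -42 - 15*M)
E((-8 + 12)*14) - 291753 = (-42 - 15*(-8 + 12)*14) - 291753 = (-42 - 60*14) - 291753 = (-42 - 15*56) - 291753 = (-42 - 840) - 291753 = -882 - 291753 = -292635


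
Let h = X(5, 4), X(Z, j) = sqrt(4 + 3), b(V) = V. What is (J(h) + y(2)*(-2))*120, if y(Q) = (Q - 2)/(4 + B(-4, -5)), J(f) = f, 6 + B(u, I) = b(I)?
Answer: 120*sqrt(7) ≈ 317.49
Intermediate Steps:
X(Z, j) = sqrt(7)
h = sqrt(7) ≈ 2.6458
B(u, I) = -6 + I
y(Q) = 2/7 - Q/7 (y(Q) = (Q - 2)/(4 + (-6 - 5)) = (-2 + Q)/(4 - 11) = (-2 + Q)/(-7) = (-2 + Q)*(-1/7) = 2/7 - Q/7)
(J(h) + y(2)*(-2))*120 = (sqrt(7) + (2/7 - 1/7*2)*(-2))*120 = (sqrt(7) + (2/7 - 2/7)*(-2))*120 = (sqrt(7) + 0*(-2))*120 = (sqrt(7) + 0)*120 = sqrt(7)*120 = 120*sqrt(7)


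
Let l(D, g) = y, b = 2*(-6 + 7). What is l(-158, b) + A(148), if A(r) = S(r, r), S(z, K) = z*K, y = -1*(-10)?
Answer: 21914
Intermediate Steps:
b = 2 (b = 2*1 = 2)
y = 10
l(D, g) = 10
S(z, K) = K*z
A(r) = r**2 (A(r) = r*r = r**2)
l(-158, b) + A(148) = 10 + 148**2 = 10 + 21904 = 21914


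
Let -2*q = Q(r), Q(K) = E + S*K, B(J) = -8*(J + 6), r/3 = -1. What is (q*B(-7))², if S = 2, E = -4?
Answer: 1600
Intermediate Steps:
r = -3 (r = 3*(-1) = -3)
B(J) = -48 - 8*J (B(J) = -8*(6 + J) = -48 - 8*J)
Q(K) = -4 + 2*K
q = 5 (q = -(-4 + 2*(-3))/2 = -(-4 - 6)/2 = -½*(-10) = 5)
(q*B(-7))² = (5*(-48 - 8*(-7)))² = (5*(-48 + 56))² = (5*8)² = 40² = 1600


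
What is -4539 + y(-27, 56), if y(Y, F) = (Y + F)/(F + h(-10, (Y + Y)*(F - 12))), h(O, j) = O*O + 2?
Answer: -717133/158 ≈ -4538.8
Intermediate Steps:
h(O, j) = 2 + O**2 (h(O, j) = O**2 + 2 = 2 + O**2)
y(Y, F) = (F + Y)/(102 + F) (y(Y, F) = (Y + F)/(F + (2 + (-10)**2)) = (F + Y)/(F + (2 + 100)) = (F + Y)/(F + 102) = (F + Y)/(102 + F))
-4539 + y(-27, 56) = -4539 + (56 - 27)/(102 + 56) = -4539 + 29/158 = -717133/158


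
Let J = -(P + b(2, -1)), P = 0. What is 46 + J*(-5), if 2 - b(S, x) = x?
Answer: 61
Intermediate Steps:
b(S, x) = 2 - x
J = -3 (J = -(0 + (2 - 1*(-1))) = -(0 + (2 + 1)) = -(0 + 3) = -1*3 = -3)
46 + J*(-5) = 46 - 3*(-5) = 46 + 15 = 61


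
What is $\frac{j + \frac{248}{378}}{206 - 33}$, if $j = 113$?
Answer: $\frac{21481}{32697} \approx 0.65697$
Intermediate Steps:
$\frac{j + \frac{248}{378}}{206 - 33} = \frac{113 + \frac{248}{378}}{206 - 33} = \frac{113 + 248 \cdot \frac{1}{378}}{173} = \left(113 + \frac{124}{189}\right) \frac{1}{173} = \frac{21481}{189} \cdot \frac{1}{173} = \frac{21481}{32697}$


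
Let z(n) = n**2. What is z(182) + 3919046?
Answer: 3952170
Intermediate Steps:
z(182) + 3919046 = 182**2 + 3919046 = 33124 + 3919046 = 3952170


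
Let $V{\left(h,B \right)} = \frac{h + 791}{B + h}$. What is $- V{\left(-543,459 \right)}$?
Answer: $\frac{62}{21} \approx 2.9524$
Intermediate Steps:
$V{\left(h,B \right)} = \frac{791 + h}{B + h}$
$- V{\left(-543,459 \right)} = - \frac{791 - 543}{459 - 543} = - \frac{248}{-84} = - \frac{\left(-1\right) 248}{84} = \left(-1\right) \left(- \frac{62}{21}\right) = \frac{62}{21}$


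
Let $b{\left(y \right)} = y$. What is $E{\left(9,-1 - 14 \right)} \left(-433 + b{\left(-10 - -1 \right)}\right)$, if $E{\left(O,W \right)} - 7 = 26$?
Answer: $-14586$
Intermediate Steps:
$E{\left(O,W \right)} = 33$ ($E{\left(O,W \right)} = 7 + 26 = 33$)
$E{\left(9,-1 - 14 \right)} \left(-433 + b{\left(-10 - -1 \right)}\right) = 33 \left(-433 - 9\right) = 33 \left(-442\right) = -14586$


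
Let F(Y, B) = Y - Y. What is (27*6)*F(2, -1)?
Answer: 0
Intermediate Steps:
F(Y, B) = 0
(27*6)*F(2, -1) = (27*6)*0 = 162*0 = 0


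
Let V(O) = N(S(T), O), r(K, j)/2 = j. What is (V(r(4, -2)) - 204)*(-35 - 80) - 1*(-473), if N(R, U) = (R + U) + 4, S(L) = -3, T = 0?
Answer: 24278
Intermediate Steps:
N(R, U) = 4 + R + U
r(K, j) = 2*j
V(O) = 1 + O (V(O) = 4 - 3 + O = 1 + O)
(V(r(4, -2)) - 204)*(-35 - 80) - 1*(-473) = ((1 + 2*(-2)) - 204)*(-35 - 80) - 1*(-473) = ((1 - 4) - 204)*(-115) + 473 = (-3 - 204)*(-115) + 473 = -207*(-115) + 473 = 23805 + 473 = 24278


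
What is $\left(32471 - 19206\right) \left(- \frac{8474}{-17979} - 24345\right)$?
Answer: $- \frac{5805961577465}{17979} \approx -3.2293 \cdot 10^{8}$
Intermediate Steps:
$\left(32471 - 19206\right) \left(- \frac{8474}{-17979} - 24345\right) = 13265 \left(\left(-8474\right) \left(- \frac{1}{17979}\right) - 24345\right) = 13265 \left(\frac{8474}{17979} - 24345\right) = 13265 \left(- \frac{437690281}{17979}\right) = - \frac{5805961577465}{17979}$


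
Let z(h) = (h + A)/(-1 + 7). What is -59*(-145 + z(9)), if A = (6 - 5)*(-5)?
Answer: 25547/3 ≈ 8515.7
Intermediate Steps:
A = -5 (A = 1*(-5) = -5)
z(h) = -5/6 + h/6 (z(h) = (h - 5)/(-1 + 7) = (-5 + h)/6 = (-5 + h)*(1/6) = -5/6 + h/6)
-59*(-145 + z(9)) = -59*(-145 + (-5/6 + (1/6)*9)) = -59*(-145 + (-5/6 + 3/2)) = -59*(-145 + 2/3) = -59*(-433/3) = 25547/3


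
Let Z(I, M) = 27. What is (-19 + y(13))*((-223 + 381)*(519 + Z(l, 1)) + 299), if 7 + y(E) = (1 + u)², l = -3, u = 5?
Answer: 865670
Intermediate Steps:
y(E) = 29 (y(E) = -7 + (1 + 5)² = -7 + 6² = -7 + 36 = 29)
(-19 + y(13))*((-223 + 381)*(519 + Z(l, 1)) + 299) = (-19 + 29)*((-223 + 381)*(519 + 27) + 299) = 10*(158*546 + 299) = 10*(86268 + 299) = 10*86567 = 865670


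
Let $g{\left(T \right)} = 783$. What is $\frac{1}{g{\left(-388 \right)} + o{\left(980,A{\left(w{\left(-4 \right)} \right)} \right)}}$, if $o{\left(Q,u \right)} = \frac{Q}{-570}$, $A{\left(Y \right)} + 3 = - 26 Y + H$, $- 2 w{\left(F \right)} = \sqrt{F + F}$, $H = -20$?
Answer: $\frac{57}{44533} \approx 0.00128$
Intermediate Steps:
$w{\left(F \right)} = - \frac{\sqrt{2} \sqrt{F}}{2}$ ($w{\left(F \right)} = - \frac{\sqrt{F + F}}{2} = - \frac{\sqrt{2 F}}{2} = - \frac{\sqrt{2} \sqrt{F}}{2}$)
$A{\left(Y \right)} = -23 - 26 Y$ ($A{\left(Y \right)} = -3 - \left(20 + 26 Y\right) = -23 - 26 Y$)
$o{\left(Q,u \right)} = - \frac{Q}{570}$ ($o{\left(Q,u \right)} = Q \left(- \frac{1}{570}\right) = - \frac{Q}{570}$)
$\frac{1}{g{\left(-388 \right)} + o{\left(980,A{\left(w{\left(-4 \right)} \right)} \right)}} = \frac{1}{783 - \frac{98}{57}} = \frac{1}{\frac{44533}{57}} = \frac{57}{44533}$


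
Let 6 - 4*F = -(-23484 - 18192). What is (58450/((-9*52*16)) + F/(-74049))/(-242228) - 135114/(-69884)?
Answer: 756145887925828781/391089260659982976 ≈ 1.9334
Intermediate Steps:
F = -20835/2 (F = 3/2 - (-1)*(-23484 - 18192)/4 = 3/2 - (-1)*(-41676)/4 = 3/2 - ¼*41676 = 3/2 - 10419 = -20835/2 ≈ -10418.)
(58450/((-9*52*16)) + F/(-74049))/(-242228) - 135114/(-69884) = (58450/((-9*52*16)) - 20835/2/(-74049))/(-242228) - 135114/(-69884) = (58450/((-468*16)) - 20835/2*(-1/74049))*(-1/242228) - 135114*(-1/69884) = (58450/(-7488) + 6945/49366)*(-1/242228) + 67557/34942 = (58450*(-1/7488) + 6945/49366)*(-1/242228) + 67557/34942 = (-29225/3744 + 6945/49366)*(-1/242228) + 67557/34942 = -708359635/92413152*(-1/242228) + 67557/34942 = 708359635/22385052982656 + 67557/34942 = 756145887925828781/391089260659982976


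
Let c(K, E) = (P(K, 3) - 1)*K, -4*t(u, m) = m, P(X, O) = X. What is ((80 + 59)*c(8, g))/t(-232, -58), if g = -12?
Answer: 15568/29 ≈ 536.83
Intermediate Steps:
t(u, m) = -m/4
c(K, E) = K*(-1 + K) (c(K, E) = (K - 1)*K = (-1 + K)*K = K*(-1 + K))
((80 + 59)*c(8, g))/t(-232, -58) = ((80 + 59)*(8*(-1 + 8)))/((-1/4*(-58))) = (139*(8*7))/(29/2) = (139*56)*(2/29) = 7784*(2/29) = 15568/29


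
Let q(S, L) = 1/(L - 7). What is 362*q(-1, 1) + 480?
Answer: 1259/3 ≈ 419.67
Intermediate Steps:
q(S, L) = 1/(-7 + L)
362*q(-1, 1) + 480 = 362/(-7 + 1) + 480 = 362/(-6) + 480 = 362*(-1/6) + 480 = -181/3 + 480 = 1259/3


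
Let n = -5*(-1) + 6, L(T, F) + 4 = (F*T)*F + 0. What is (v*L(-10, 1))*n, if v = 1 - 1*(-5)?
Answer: -924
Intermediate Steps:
L(T, F) = -4 + T*F² (L(T, F) = -4 + ((F*T)*F + 0) = -4 + (T*F² + 0) = -4 + T*F²)
v = 6 (v = 1 + 5 = 6)
n = 11 (n = 5 + 6 = 11)
(v*L(-10, 1))*n = (6*(-4 - 10*1²))*11 = (6*(-4 - 10*1))*11 = (6*(-4 - 10))*11 = (6*(-14))*11 = -84*11 = -924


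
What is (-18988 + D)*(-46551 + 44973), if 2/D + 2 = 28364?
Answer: 141635403002/4727 ≈ 2.9963e+7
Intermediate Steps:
D = 1/14181 (D = 2/(-2 + 28364) = 2/28362 = 2*(1/28362) = 1/14181 ≈ 7.0517e-5)
(-18988 + D)*(-46551 + 44973) = (-18988 + 1/14181)*(-46551 + 44973) = -269268827/14181*(-1578) = 141635403002/4727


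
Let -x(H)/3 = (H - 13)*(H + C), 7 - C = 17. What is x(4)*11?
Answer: -1782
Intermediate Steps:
C = -10 (C = 7 - 1*17 = 7 - 17 = -10)
x(H) = -3*(-13 + H)*(-10 + H) (x(H) = -3*(H - 13)*(H - 10) = -3*(-13 + H)*(-10 + H))
x(4)*11 = (-390 - 3*4² + 69*4)*11 = (-390 - 3*16 + 276)*11 = (-390 - 48 + 276)*11 = -162*11 = -1782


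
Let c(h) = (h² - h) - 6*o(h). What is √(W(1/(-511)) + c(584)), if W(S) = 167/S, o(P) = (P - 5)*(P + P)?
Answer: I*√3802497 ≈ 1950.0*I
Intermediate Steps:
o(P) = 2*P*(-5 + P) (o(P) = (-5 + P)*(2*P) = 2*P*(-5 + P))
c(h) = h² - h - 12*h*(-5 + h) (c(h) = (h² - h) - 12*h*(-5 + h) = h² - h - 12*h*(-5 + h))
√(W(1/(-511)) + c(584)) = √(167/(1/(-511)) + 584*(59 - 11*584)) = √(167/(-1/511) + 584*(59 - 6424)) = √(167*(-511) + 584*(-6365)) = √(-85337 - 3717160) = √(-3802497) = I*√3802497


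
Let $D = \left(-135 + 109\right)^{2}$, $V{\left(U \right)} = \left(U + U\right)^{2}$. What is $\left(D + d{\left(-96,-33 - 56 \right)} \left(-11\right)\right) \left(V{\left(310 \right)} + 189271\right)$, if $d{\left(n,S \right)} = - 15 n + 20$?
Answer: $-8825354664$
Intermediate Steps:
$d{\left(n,S \right)} = 20 - 15 n$
$V{\left(U \right)} = 4 U^{2}$ ($V{\left(U \right)} = \left(2 U\right)^{2} = 4 U^{2}$)
$D = 676$ ($D = \left(-26\right)^{2} = 676$)
$\left(D + d{\left(-96,-33 - 56 \right)} \left(-11\right)\right) \left(V{\left(310 \right)} + 189271\right) = \left(676 + \left(20 - -1440\right) \left(-11\right)\right) \left(4 \cdot 310^{2} + 189271\right) = \left(676 + \left(20 + 1440\right) \left(-11\right)\right) \left(4 \cdot 96100 + 189271\right) = \left(676 + 1460 \left(-11\right)\right) \left(384400 + 189271\right) = \left(676 - 16060\right) 573671 = \left(-15384\right) 573671 = -8825354664$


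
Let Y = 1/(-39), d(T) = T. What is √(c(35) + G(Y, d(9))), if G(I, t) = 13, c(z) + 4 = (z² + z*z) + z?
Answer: √2494 ≈ 49.940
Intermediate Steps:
c(z) = -4 + z + 2*z² (c(z) = -4 + ((z² + z*z) + z) = -4 + ((z² + z²) + z) = -4 + (2*z² + z) = -4 + (z + 2*z²) = -4 + z + 2*z²)
Y = -1/39 ≈ -0.025641
√(c(35) + G(Y, d(9))) = √((-4 + 35 + 2*35²) + 13) = √((-4 + 35 + 2*1225) + 13) = √((-4 + 35 + 2450) + 13) = √(2481 + 13) = √2494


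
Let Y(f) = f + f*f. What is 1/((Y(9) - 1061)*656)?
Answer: -1/636976 ≈ -1.5699e-6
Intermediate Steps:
Y(f) = f + f²
1/((Y(9) - 1061)*656) = 1/(9*(1 + 9) - 1061*656) = (1/656)/(9*10 - 1061) = (1/656)/(90 - 1061) = (1/656)/(-971) = -1/971*1/656 = -1/636976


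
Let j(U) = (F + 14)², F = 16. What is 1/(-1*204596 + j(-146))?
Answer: -1/203696 ≈ -4.9093e-6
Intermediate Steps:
j(U) = 900 (j(U) = (16 + 14)² = 30² = 900)
1/(-1*204596 + j(-146)) = 1/(-1*204596 + 900) = 1/(-204596 + 900) = 1/(-203696) = -1/203696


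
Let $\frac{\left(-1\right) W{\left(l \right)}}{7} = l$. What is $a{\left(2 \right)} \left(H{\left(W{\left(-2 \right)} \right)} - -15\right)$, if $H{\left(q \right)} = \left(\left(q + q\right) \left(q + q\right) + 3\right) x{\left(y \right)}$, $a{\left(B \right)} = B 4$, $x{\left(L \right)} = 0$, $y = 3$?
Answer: $120$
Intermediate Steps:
$a{\left(B \right)} = 4 B$
$W{\left(l \right)} = - 7 l$
$H{\left(q \right)} = 0$ ($H{\left(q \right)} = \left(\left(q + q\right) \left(q + q\right) + 3\right) 0 = \left(2 q 2 q + 3\right) 0 = \left(4 q^{2} + 3\right) 0 = \left(3 + 4 q^{2}\right) 0 = 0$)
$a{\left(2 \right)} \left(H{\left(W{\left(-2 \right)} \right)} - -15\right) = 4 \cdot 2 \left(0 - -15\right) = 8 \left(0 + 15\right) = 8 \cdot 15 = 120$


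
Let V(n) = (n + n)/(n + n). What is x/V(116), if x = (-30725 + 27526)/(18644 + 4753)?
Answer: -3199/23397 ≈ -0.13673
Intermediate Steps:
V(n) = 1 (V(n) = (2*n)/((2*n)) = (2*n)*(1/(2*n)) = 1)
x = -3199/23397 ≈ -0.13673
x/V(116) = -3199/23397/1 = -3199/23397*1 = -3199/23397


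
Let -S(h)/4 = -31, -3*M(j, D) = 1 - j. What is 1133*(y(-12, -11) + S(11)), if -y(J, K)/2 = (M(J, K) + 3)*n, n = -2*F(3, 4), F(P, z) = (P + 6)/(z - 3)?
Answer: 86108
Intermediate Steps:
F(P, z) = (6 + P)/(-3 + z)
M(j, D) = -⅓ + j/3 (M(j, D) = -(1 - j)/3 = -⅓ + j/3)
S(h) = 124 (S(h) = -4*(-31) = 124)
n = -18 (n = -2*(6 + 3)/(-3 + 4) = -2*9/1 = -2*9 = -18)
y(J, K) = 96 + 12*J (y(J, K) = -2*((-⅓ + J/3) + 3)*(-18) = -2*(8/3 + J/3)*(-18) = -2*(-48 - 6*J) = 96 + 12*J)
1133*(y(-12, -11) + S(11)) = 1133*((96 + 12*(-12)) + 124) = 1133*((96 - 144) + 124) = 1133*(-48 + 124) = 1133*76 = 86108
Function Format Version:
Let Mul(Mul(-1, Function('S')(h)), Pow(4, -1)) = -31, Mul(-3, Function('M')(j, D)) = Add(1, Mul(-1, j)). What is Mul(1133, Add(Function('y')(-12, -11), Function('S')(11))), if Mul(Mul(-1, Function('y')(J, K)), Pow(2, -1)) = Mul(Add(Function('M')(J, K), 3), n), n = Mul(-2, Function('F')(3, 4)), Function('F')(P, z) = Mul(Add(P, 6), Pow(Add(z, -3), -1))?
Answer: 86108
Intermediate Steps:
Function('F')(P, z) = Mul(Pow(Add(-3, z), -1), Add(6, P)) (Function('F')(P, z) = Mul(Add(6, P), Pow(Add(-3, z), -1)) = Mul(Pow(Add(-3, z), -1), Add(6, P)))
Function('M')(j, D) = Add(Rational(-1, 3), Mul(Rational(1, 3), j)) (Function('M')(j, D) = Mul(Rational(-1, 3), Add(1, Mul(-1, j))) = Add(Rational(-1, 3), Mul(Rational(1, 3), j)))
Function('S')(h) = 124 (Function('S')(h) = Mul(-4, -31) = 124)
n = -18 (n = Mul(-2, Mul(Pow(Add(-3, 4), -1), Add(6, 3))) = Mul(-2, Mul(Pow(1, -1), 9)) = Mul(-2, Mul(1, 9)) = Mul(-2, 9) = -18)
Function('y')(J, K) = Add(96, Mul(12, J)) (Function('y')(J, K) = Mul(-2, Mul(Add(Add(Rational(-1, 3), Mul(Rational(1, 3), J)), 3), -18)) = Mul(-2, Mul(Add(Rational(8, 3), Mul(Rational(1, 3), J)), -18)) = Mul(-2, Add(-48, Mul(-6, J))) = Add(96, Mul(12, J)))
Mul(1133, Add(Function('y')(-12, -11), Function('S')(11))) = Mul(1133, Add(Add(96, Mul(12, -12)), 124)) = Mul(1133, Add(Add(96, -144), 124)) = Mul(1133, Add(-48, 124)) = Mul(1133, 76) = 86108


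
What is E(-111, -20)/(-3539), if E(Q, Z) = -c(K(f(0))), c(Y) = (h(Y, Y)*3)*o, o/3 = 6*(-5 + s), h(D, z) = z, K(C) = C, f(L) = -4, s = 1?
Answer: 864/3539 ≈ 0.24414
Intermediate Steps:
o = -72 (o = 3*(6*(-5 + 1)) = 3*(6*(-4)) = 3*(-24) = -72)
c(Y) = -216*Y (c(Y) = (Y*3)*(-72) = (3*Y)*(-72) = -216*Y)
E(Q, Z) = -864 (E(Q, Z) = -(-216)*(-4) = -1*864 = -864)
E(-111, -20)/(-3539) = -864/(-3539) = -864*(-1/3539) = 864/3539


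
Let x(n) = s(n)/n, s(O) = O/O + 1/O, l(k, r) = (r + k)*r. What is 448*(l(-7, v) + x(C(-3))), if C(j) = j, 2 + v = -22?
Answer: 2998912/9 ≈ 3.3321e+5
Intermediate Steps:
v = -24 (v = -2 - 22 = -24)
l(k, r) = r*(k + r) (l(k, r) = (k + r)*r = r*(k + r))
s(O) = 1 + 1/O
x(n) = (1 + n)/n**2 (x(n) = ((1 + n)/n)/n = (1 + n)/n**2)
448*(l(-7, v) + x(C(-3))) = 448*(-24*(-7 - 24) + (1 - 3)/(-3)**2) = 448*(-24*(-31) + (1/9)*(-2)) = 448*(744 - 2/9) = 448*(6694/9) = 2998912/9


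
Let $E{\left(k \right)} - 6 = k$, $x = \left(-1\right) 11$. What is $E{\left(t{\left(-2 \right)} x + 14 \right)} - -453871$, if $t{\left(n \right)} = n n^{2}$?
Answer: $453979$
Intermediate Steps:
$t{\left(n \right)} = n^{3}$
$x = -11$
$E{\left(k \right)} = 6 + k$
$E{\left(t{\left(-2 \right)} x + 14 \right)} - -453871 = \left(6 + \left(\left(-2\right)^{3} \left(-11\right) + 14\right)\right) - -453871 = \left(6 + \left(\left(-8\right) \left(-11\right) + 14\right)\right) + 453871 = \left(6 + \left(88 + 14\right)\right) + 453871 = \left(6 + 102\right) + 453871 = 108 + 453871 = 453979$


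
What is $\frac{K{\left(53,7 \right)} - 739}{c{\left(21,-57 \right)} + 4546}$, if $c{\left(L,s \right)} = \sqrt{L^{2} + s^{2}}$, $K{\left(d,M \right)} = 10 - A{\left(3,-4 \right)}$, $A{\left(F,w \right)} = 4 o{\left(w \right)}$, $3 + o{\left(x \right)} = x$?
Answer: $- \frac{1593373}{10331213} + \frac{2103 \sqrt{410}}{20662426} \approx -0.15217$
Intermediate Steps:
$o{\left(x \right)} = -3 + x$
$A{\left(F,w \right)} = -12 + 4 w$ ($A{\left(F,w \right)} = 4 \left(-3 + w\right) = -12 + 4 w$)
$K{\left(d,M \right)} = 38$ ($K{\left(d,M \right)} = 10 - \left(-12 + 4 \left(-4\right)\right) = 10 - \left(-12 - 16\right) = 10 - -28 = 10 + 28 = 38$)
$\frac{K{\left(53,7 \right)} - 739}{c{\left(21,-57 \right)} + 4546} = \frac{38 - 739}{\sqrt{21^{2} + \left(-57\right)^{2}} + 4546} = - \frac{701}{\sqrt{441 + 3249} + 4546} = - \frac{701}{\sqrt{3690} + 4546} = - \frac{701}{3 \sqrt{410} + 4546} = - \frac{701}{4546 + 3 \sqrt{410}}$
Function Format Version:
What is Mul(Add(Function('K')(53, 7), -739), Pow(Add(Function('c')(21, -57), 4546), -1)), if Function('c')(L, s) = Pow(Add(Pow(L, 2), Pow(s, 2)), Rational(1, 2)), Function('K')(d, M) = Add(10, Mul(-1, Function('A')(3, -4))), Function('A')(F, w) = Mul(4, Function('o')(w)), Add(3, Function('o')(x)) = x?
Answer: Add(Rational(-1593373, 10331213), Mul(Rational(2103, 20662426), Pow(410, Rational(1, 2)))) ≈ -0.15217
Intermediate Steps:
Function('o')(x) = Add(-3, x)
Function('A')(F, w) = Add(-12, Mul(4, w)) (Function('A')(F, w) = Mul(4, Add(-3, w)) = Add(-12, Mul(4, w)))
Function('K')(d, M) = 38 (Function('K')(d, M) = Add(10, Mul(-1, Add(-12, Mul(4, -4)))) = Add(10, Mul(-1, Add(-12, -16))) = Add(10, Mul(-1, -28)) = Add(10, 28) = 38)
Mul(Add(Function('K')(53, 7), -739), Pow(Add(Function('c')(21, -57), 4546), -1)) = Mul(Add(38, -739), Pow(Add(Pow(Add(Pow(21, 2), Pow(-57, 2)), Rational(1, 2)), 4546), -1)) = Mul(-701, Pow(Add(Pow(Add(441, 3249), Rational(1, 2)), 4546), -1)) = Mul(-701, Pow(Add(Pow(3690, Rational(1, 2)), 4546), -1)) = Mul(-701, Pow(Add(Mul(3, Pow(410, Rational(1, 2))), 4546), -1)) = Mul(-701, Pow(Add(4546, Mul(3, Pow(410, Rational(1, 2)))), -1))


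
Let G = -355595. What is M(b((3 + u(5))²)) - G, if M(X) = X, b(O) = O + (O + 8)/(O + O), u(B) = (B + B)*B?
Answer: 2013516489/5618 ≈ 3.5840e+5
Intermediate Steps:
u(B) = 2*B² (u(B) = (2*B)*B = 2*B²)
b(O) = O + (8 + O)/(2*O) (b(O) = O + (8 + O)/((2*O)) = O + (8 + O)*(1/(2*O)) = O + (8 + O)/(2*O))
M(b((3 + u(5))²)) - G = (½ + (3 + 2*5²)² + 4/((3 + 2*5²)²)) - 1*(-355595) = (½ + (3 + 2*25)² + 4/((3 + 2*25)²)) + 355595 = (½ + (3 + 50)² + 4/((3 + 50)²)) + 355595 = (½ + 53² + 4/(53²)) + 355595 = (½ + 2809 + 4/2809) + 355595 = 15783779/5618 + 355595 = 2013516489/5618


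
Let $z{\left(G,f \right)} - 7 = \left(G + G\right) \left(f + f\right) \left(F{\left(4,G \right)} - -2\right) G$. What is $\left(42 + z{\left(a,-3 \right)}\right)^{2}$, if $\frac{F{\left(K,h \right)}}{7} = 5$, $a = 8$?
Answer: $804686689$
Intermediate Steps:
$F{\left(K,h \right)} = 35$ ($F{\left(K,h \right)} = 7 \cdot 5 = 35$)
$z{\left(G,f \right)} = 7 + 148 f G^{2}$ ($z{\left(G,f \right)} = 7 + \left(G + G\right) \left(f + f\right) \left(35 - -2\right) G = 7 + 2 G 2 f \left(35 + 2\right) G = 7 + 4 G f 37 G = 7 + 148 G f G = 7 + 148 f G^{2}$)
$\left(42 + z{\left(a,-3 \right)}\right)^{2} = \left(42 + \left(7 + 148 \left(-3\right) 8^{2}\right)\right)^{2} = \left(42 + \left(7 + 148 \left(-3\right) 64\right)\right)^{2} = \left(42 + \left(7 - 28416\right)\right)^{2} = \left(42 - 28409\right)^{2} = \left(-28367\right)^{2} = 804686689$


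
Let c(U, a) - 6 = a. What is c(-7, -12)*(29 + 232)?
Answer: -1566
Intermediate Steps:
c(U, a) = 6 + a
c(-7, -12)*(29 + 232) = (6 - 12)*(29 + 232) = -6*261 = -1566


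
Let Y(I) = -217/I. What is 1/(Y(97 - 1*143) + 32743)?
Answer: 46/1506395 ≈ 3.0536e-5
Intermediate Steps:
1/(Y(97 - 1*143) + 32743) = 1/(-217/(97 - 1*143) + 32743) = 1/(-217/(97 - 143) + 32743) = 1/(-217/(-46) + 32743) = 1/(-217*(-1/46) + 32743) = 1/(217/46 + 32743) = 1/(1506395/46) = 46/1506395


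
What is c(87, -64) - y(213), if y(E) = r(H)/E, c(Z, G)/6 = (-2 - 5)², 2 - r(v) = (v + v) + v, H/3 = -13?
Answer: 62503/213 ≈ 293.44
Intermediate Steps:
H = -39 (H = 3*(-13) = -39)
r(v) = 2 - 3*v (r(v) = 2 - ((v + v) + v) = 2 - (2*v + v) = 2 - 3*v)
c(Z, G) = 294 (c(Z, G) = 6*(-2 - 5)² = 6*(-7)² = 6*49 = 294)
y(E) = 119/E (y(E) = (2 - 3*(-39))/E = (2 + 117)/E = 119/E)
c(87, -64) - y(213) = 294 - 119/213 = 62503/213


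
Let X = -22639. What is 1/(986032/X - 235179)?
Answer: -22639/5325203413 ≈ -4.2513e-6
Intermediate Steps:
1/(986032/X - 235179) = 1/(986032/(-22639) - 235179) = 1/(986032*(-1/22639) - 235179) = 1/(-986032/22639 - 235179) = 1/(-5325203413/22639) = -22639/5325203413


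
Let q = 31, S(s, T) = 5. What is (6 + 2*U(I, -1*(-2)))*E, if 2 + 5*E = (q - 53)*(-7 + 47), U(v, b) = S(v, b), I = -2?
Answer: -14112/5 ≈ -2822.4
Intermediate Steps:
U(v, b) = 5
E = -882/5 (E = -2/5 + ((31 - 53)*(-7 + 47))/5 = -2/5 + (-22*40)/5 = -2/5 + (1/5)*(-880) = -2/5 - 176 = -882/5 ≈ -176.40)
(6 + 2*U(I, -1*(-2)))*E = (6 + 2*5)*(-882/5) = (6 + 10)*(-882/5) = 16*(-882/5) = -14112/5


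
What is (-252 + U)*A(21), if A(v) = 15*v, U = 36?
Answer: -68040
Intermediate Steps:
(-252 + U)*A(21) = (-252 + 36)*(15*21) = -216*315 = -68040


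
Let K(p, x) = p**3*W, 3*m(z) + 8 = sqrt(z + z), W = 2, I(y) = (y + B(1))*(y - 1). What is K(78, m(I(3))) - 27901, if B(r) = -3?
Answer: 921203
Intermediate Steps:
I(y) = (-1 + y)*(-3 + y) (I(y) = (y - 3)*(y - 1) = (-3 + y)*(-1 + y) = (-1 + y)*(-3 + y))
m(z) = -8/3 + sqrt(2)*sqrt(z)/3 (m(z) = -8/3 + sqrt(z + z)/3 = -8/3 + sqrt(2*z)/3 = -8/3 + (sqrt(2)*sqrt(z))/3 = -8/3 + sqrt(2)*sqrt(z)/3)
K(p, x) = 2*p**3 (K(p, x) = p**3*2 = 2*p**3)
K(78, m(I(3))) - 27901 = 2*78**3 - 27901 = 2*474552 - 27901 = 949104 - 27901 = 921203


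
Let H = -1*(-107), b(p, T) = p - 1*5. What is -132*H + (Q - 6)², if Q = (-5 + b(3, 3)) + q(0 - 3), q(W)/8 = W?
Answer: -12755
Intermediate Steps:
b(p, T) = -5 + p (b(p, T) = p - 5 = -5 + p)
q(W) = 8*W
H = 107
Q = -31 (Q = (-5 + (-5 + 3)) + 8*(0 - 3) = (-5 - 2) + 8*(-3) = -7 - 24 = -31)
-132*H + (Q - 6)² = -132*107 + (-31 - 6)² = -14124 + (-37)² = -14124 + 1369 = -12755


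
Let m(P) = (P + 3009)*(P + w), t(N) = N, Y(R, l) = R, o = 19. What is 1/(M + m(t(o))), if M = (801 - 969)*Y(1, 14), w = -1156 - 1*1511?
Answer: -1/8018312 ≈ -1.2471e-7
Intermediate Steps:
w = -2667 (w = -1156 - 1511 = -2667)
m(P) = (-2667 + P)*(3009 + P) (m(P) = (P + 3009)*(P - 2667) = (3009 + P)*(-2667 + P) = (-2667 + P)*(3009 + P))
M = -168 (M = (801 - 969)*1 = -168*1 = -168)
1/(M + m(t(o))) = 1/(-168 + (-8025003 + 19**2 + 342*19)) = 1/(-168 + (-8025003 + 361 + 6498)) = 1/(-168 - 8018144) = 1/(-8018312) = -1/8018312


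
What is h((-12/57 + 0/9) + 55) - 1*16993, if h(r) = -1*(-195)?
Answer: -16798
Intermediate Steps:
h(r) = 195
h((-12/57 + 0/9) + 55) - 1*16993 = 195 - 1*16993 = 195 - 16993 = -16798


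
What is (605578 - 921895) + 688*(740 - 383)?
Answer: -70701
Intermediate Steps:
(605578 - 921895) + 688*(740 - 383) = -316317 + 688*357 = -316317 + 245616 = -70701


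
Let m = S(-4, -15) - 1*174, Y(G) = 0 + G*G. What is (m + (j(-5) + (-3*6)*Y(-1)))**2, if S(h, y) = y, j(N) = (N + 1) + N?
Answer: 46656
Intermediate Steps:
j(N) = 1 + 2*N (j(N) = (1 + N) + N = 1 + 2*N)
Y(G) = G**2 (Y(G) = 0 + G**2 = G**2)
m = -189 (m = -15 - 1*174 = -15 - 174 = -189)
(m + (j(-5) + (-3*6)*Y(-1)))**2 = (-189 + ((1 + 2*(-5)) - 3*6*(-1)**2))**2 = (-189 + ((1 - 10) - 18*1))**2 = (-189 + (-9 - 18))**2 = (-189 - 27)**2 = (-216)**2 = 46656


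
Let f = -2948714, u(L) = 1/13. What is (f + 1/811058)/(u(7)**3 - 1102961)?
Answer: 5254297040465967/1965360057184328 ≈ 2.6735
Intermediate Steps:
u(L) = 1/13
(f + 1/811058)/(u(7)**3 - 1102961) = (-2948714 + 1/811058)/((1/13)**3 - 1102961) = (-2948714 + 1/811058)/(1/2197 - 1102961) = -2391578079411/(811058*(-2423205316/2197)) = -2391578079411/811058*(-2197/2423205316) = 5254297040465967/1965360057184328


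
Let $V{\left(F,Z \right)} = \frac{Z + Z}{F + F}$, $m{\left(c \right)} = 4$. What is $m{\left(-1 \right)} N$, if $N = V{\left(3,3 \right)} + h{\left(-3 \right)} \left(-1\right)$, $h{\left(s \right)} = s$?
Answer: $16$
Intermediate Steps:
$V{\left(F,Z \right)} = \frac{Z}{F}$ ($V{\left(F,Z \right)} = \frac{2 Z}{2 F} = 2 Z \frac{1}{2 F} = \frac{Z}{F}$)
$N = 4$ ($N = \frac{3}{3} - -3 = 3 \cdot \frac{1}{3} + 3 = 1 + 3 = 4$)
$m{\left(-1 \right)} N = 4 \cdot 4 = 16$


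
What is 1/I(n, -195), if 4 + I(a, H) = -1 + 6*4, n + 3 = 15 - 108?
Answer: 1/19 ≈ 0.052632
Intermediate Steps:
n = -96 (n = -3 + (15 - 108) = -3 - 93 = -96)
I(a, H) = 19 (I(a, H) = -4 + (-1 + 6*4) = -4 + (-1 + 24) = -4 + 23 = 19)
1/I(n, -195) = 1/19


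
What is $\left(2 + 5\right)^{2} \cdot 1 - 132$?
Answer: $-83$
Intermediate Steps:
$\left(2 + 5\right)^{2} \cdot 1 - 132 = 7^{2} \cdot 1 - 132 = 49 \cdot 1 - 132 = 49 - 132 = -83$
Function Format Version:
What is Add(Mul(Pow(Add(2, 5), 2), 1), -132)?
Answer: -83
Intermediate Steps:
Add(Mul(Pow(Add(2, 5), 2), 1), -132) = Add(Mul(Pow(7, 2), 1), -132) = Add(Mul(49, 1), -132) = Add(49, -132) = -83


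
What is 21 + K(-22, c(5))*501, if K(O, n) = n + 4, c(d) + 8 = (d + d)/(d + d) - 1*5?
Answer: -3987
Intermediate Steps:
c(d) = -12 (c(d) = -8 + ((d + d)/(d + d) - 1*5) = -8 + ((2*d)/((2*d)) - 5) = -8 + ((2*d)*(1/(2*d)) - 5) = -8 + (1 - 5) = -8 - 4 = -12)
K(O, n) = 4 + n
21 + K(-22, c(5))*501 = 21 + (4 - 12)*501 = 21 - 8*501 = 21 - 4008 = -3987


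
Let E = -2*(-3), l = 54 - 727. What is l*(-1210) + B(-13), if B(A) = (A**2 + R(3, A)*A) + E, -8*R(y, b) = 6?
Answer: 3258059/4 ≈ 8.1452e+5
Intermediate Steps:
R(y, b) = -3/4 (R(y, b) = -1/8*6 = -3/4)
l = -673
E = 6
B(A) = 6 + A**2 - 3*A/4 (B(A) = (A**2 - 3*A/4) + 6 = 6 + A**2 - 3*A/4)
l*(-1210) + B(-13) = -673*(-1210) + (6 + (-13)**2 - 3/4*(-13)) = 814330 + (6 + 169 + 39/4) = 814330 + 739/4 = 3258059/4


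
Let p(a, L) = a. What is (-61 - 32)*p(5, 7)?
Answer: -465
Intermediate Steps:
(-61 - 32)*p(5, 7) = (-61 - 32)*5 = -93*5 = -465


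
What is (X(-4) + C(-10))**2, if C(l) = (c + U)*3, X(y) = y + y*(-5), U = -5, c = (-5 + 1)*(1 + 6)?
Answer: 6889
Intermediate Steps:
c = -28 (c = -4*7 = -28)
X(y) = -4*y (X(y) = y - 5*y = -4*y)
C(l) = -99 (C(l) = (-28 - 5)*3 = -33*3 = -99)
(X(-4) + C(-10))**2 = (-4*(-4) - 99)**2 = (16 - 99)**2 = (-83)**2 = 6889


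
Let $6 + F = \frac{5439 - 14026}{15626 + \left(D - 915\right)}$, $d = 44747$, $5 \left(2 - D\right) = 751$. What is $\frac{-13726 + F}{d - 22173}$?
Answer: $- \frac{999924783}{1643703236} \approx -0.60834$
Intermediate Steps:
$D = - \frac{741}{5}$ ($D = 2 - \frac{751}{5} = - \frac{741}{5} \approx -148.2$)
$F = - \frac{479819}{72814}$ ($F = -6 + \frac{5439 - 14026}{15626 - \frac{5316}{5}} = -6 - \frac{8587}{15626 - \frac{5316}{5}} = -6 - \frac{8587}{\frac{72814}{5}} = -6 - \frac{42935}{72814} = - \frac{479819}{72814} \approx -6.5897$)
$\frac{-13726 + F}{d - 22173} = \frac{-13726 - \frac{479819}{72814}}{44747 - 22173} = - \frac{999924783}{72814 \cdot 22574} = \left(- \frac{999924783}{72814}\right) \frac{1}{22574} = - \frac{999924783}{1643703236}$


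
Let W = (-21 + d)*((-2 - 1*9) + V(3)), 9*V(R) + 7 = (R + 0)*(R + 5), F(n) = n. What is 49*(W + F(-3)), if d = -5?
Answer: 103145/9 ≈ 11461.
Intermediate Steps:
V(R) = -7/9 + R*(5 + R)/9 (V(R) = -7/9 + ((R + 0)*(R + 5))/9 = -7/9 + (R*(5 + R))/9 = -7/9 + R*(5 + R)/9)
W = 2132/9 (W = (-21 - 5)*((-2 - 1*9) + (-7/9 + (1/9)*3**2 + (5/9)*3)) = -26*((-2 - 9) + (-7/9 + (1/9)*9 + 5/3)) = -26*(-11 + (-7/9 + 1 + 5/3)) = -26*(-11 + 17/9) = -26*(-82/9) = 2132/9 ≈ 236.89)
49*(W + F(-3)) = 49*(2132/9 - 3) = 49*(2105/9) = 103145/9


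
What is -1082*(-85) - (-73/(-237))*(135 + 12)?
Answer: 7262053/79 ≈ 91925.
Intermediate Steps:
-1082*(-85) - (-73/(-237))*(135 + 12) = 91970 - (-73*(-1/237))*147 = 91970 - 73*147/237 = 91970 - 1*3577/79 = 91970 - 3577/79 = 7262053/79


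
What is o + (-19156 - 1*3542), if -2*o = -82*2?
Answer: -22616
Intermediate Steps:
o = 82 (o = -(-41)*2 = -½*(-164) = 82)
o + (-19156 - 1*3542) = 82 + (-19156 - 1*3542) = 82 + (-19156 - 3542) = 82 - 22698 = -22616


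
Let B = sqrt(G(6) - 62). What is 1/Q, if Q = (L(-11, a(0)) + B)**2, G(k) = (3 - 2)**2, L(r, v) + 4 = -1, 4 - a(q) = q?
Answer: (5 - I*sqrt(61))**(-2) ≈ -0.0048675 + 0.01056*I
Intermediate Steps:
a(q) = 4 - q
L(r, v) = -5 (L(r, v) = -4 - 1 = -5)
G(k) = 1 (G(k) = 1**2 = 1)
B = I*sqrt(61) (B = sqrt(1 - 62) = sqrt(-61) = I*sqrt(61) ≈ 7.8102*I)
Q = (-5 + I*sqrt(61))**2 ≈ -36.0 - 78.103*I
1/Q = 1/((5 - I*sqrt(61))**2) = (5 - I*sqrt(61))**(-2)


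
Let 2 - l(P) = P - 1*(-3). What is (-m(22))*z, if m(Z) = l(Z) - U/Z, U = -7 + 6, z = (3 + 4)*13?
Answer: 45955/22 ≈ 2088.9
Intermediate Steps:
l(P) = -1 - P (l(P) = 2 - (P - 1*(-3)) = 2 - (P + 3) = 2 - (3 + P) = 2 + (-3 - P) = -1 - P)
z = 91 (z = 7*13 = 91)
U = -1
m(Z) = -1 + 1/Z - Z (m(Z) = (-1 - Z) - (-1)/Z = (-1 - Z) + 1/Z = -1 + 1/Z - Z)
(-m(22))*z = -(-1 + 1/22 - 1*22)*91 = -(-1 + 1/22 - 22)*91 = -1*(-505/22)*91 = (505/22)*91 = 45955/22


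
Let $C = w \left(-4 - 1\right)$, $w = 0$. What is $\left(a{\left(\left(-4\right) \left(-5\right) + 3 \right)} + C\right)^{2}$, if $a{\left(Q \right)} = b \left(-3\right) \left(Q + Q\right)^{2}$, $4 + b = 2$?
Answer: $161188416$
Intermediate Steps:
$b = -2$ ($b = -4 + 2 = -2$)
$a{\left(Q \right)} = 24 Q^{2}$ ($a{\left(Q \right)} = \left(-2\right) \left(-3\right) \left(Q + Q\right)^{2} = 6 \left(2 Q\right)^{2} = 6 \cdot 4 Q^{2} = 24 Q^{2}$)
$C = 0$ ($C = 0 \left(-4 - 1\right) = 0 \left(-5\right) = 0$)
$\left(a{\left(\left(-4\right) \left(-5\right) + 3 \right)} + C\right)^{2} = \left(24 \left(\left(-4\right) \left(-5\right) + 3\right)^{2} + 0\right)^{2} = \left(24 \left(20 + 3\right)^{2} + 0\right)^{2} = \left(24 \cdot 23^{2} + 0\right)^{2} = \left(24 \cdot 529 + 0\right)^{2} = \left(12696 + 0\right)^{2} = 12696^{2} = 161188416$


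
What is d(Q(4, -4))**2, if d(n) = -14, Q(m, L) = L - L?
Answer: 196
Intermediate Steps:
Q(m, L) = 0
d(Q(4, -4))**2 = (-14)**2 = 196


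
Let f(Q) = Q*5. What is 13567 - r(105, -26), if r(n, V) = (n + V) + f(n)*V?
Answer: 27138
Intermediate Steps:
f(Q) = 5*Q
r(n, V) = V + n + 5*V*n (r(n, V) = (n + V) + (5*n)*V = (V + n) + 5*V*n = V + n + 5*V*n)
13567 - r(105, -26) = 13567 - (-26 + 105 + 5*(-26)*105) = 13567 - (-26 + 105 - 13650) = 13567 - 1*(-13571) = 13567 + 13571 = 27138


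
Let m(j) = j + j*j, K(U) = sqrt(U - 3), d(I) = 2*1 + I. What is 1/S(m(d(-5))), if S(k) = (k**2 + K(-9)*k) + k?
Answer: 7/366 - I*sqrt(3)/183 ≈ 0.019126 - 0.0094648*I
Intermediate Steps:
d(I) = 2 + I
K(U) = sqrt(-3 + U)
m(j) = j + j**2
S(k) = k + k**2 + 2*I*k*sqrt(3) (S(k) = (k**2 + sqrt(-3 - 9)*k) + k = (k**2 + sqrt(-12)*k) + k = (k**2 + (2*I*sqrt(3))*k) + k = (k**2 + 2*I*k*sqrt(3)) + k = k + k**2 + 2*I*k*sqrt(3))
1/S(m(d(-5))) = 1/(((2 - 5)*(1 + (2 - 5)))*(1 + (2 - 5)*(1 + (2 - 5)) + 2*I*sqrt(3))) = 1/((-3*(1 - 3))*(1 - 3*(1 - 3) + 2*I*sqrt(3))) = 1/((-3*(-2))*(1 - 3*(-2) + 2*I*sqrt(3))) = 1/(6*(1 + 6 + 2*I*sqrt(3))) = 1/(6*(7 + 2*I*sqrt(3))) = 1/(42 + 12*I*sqrt(3))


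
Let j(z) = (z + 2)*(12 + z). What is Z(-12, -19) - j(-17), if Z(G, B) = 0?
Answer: -75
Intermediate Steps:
j(z) = (2 + z)*(12 + z)
Z(-12, -19) - j(-17) = 0 - (24 + (-17)**2 + 14*(-17)) = 0 - (24 + 289 - 238) = 0 - 1*75 = 0 - 75 = -75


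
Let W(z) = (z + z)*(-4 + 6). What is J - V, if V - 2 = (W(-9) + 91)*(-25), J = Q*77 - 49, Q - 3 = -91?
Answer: -5452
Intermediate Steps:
Q = -88 (Q = 3 - 91 = -88)
W(z) = 4*z (W(z) = (2*z)*2 = 4*z)
J = -6825 (J = -88*77 - 49 = -6776 - 49 = -6825)
V = -1373 (V = 2 + (4*(-9) + 91)*(-25) = 2 + (-36 + 91)*(-25) = 2 + 55*(-25) = 2 - 1375 = -1373)
J - V = -6825 - 1*(-1373) = -6825 + 1373 = -5452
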